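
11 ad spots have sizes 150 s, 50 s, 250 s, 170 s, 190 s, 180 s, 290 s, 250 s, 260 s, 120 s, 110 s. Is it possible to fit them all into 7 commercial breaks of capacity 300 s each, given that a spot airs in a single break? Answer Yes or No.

Total = 2020 s; ⌈2020/300⌉ = 7.
The bound of 7 does not rule out 7, but exhaustive search shows no assignment into 7 commercial breaks of capacity 300 s exists — the minimum is 8.

No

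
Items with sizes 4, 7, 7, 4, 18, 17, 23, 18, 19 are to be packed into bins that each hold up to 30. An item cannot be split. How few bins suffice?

5

Total = 23 + 19 + 18 + 18 + 17 + 7 + 7 + 4 + 4 = 117.
Lower bound: ⌈117/30⌉ = 4 bins.
Also, 5 items each exceed 15, and no two of those can share a bin, so at least 5 bins are needed.
A packing using 5 bins:
  bin 1: 23 + 7 = 30
  bin 2: 19 + 7 + 4 = 30
  bin 3: 18 + 4 = 22
  bin 4: 18 = 18
  bin 5: 17 = 17
This matches the lower bound, so 5 is optimal.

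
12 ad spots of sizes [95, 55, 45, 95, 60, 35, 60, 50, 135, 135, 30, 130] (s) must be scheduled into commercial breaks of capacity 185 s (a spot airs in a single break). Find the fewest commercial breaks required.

Total = 135 + 135 + 130 + 95 + 95 + 60 + 60 + 55 + 50 + 45 + 35 + 30 = 925 s.
Lower bound: ⌈925/185⌉ = 5 commercial breaks.
A packing using 6 commercial breaks:
  break 1: 135 + 50 = 185
  break 2: 135 + 45 = 180
  break 3: 130 + 55 = 185
  break 4: 95 + 60 + 30 = 185
  break 5: 95 + 60 = 155
  break 6: 35 = 35
No arrangement into 5 commercial breaks stays within capacity, so 6 is optimal.

6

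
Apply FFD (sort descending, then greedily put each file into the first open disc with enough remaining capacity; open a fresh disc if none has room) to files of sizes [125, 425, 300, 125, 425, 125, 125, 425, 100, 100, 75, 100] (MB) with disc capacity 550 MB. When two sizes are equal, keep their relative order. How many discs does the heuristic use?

Sorted descending: 425, 425, 425, 300, 125, 125, 125, 125, 100, 100, 100, 75.
  425 → disc 1 (new)  [load 425/550]
  425 → disc 2 (new)  [load 425/550]
  425 → disc 3 (new)  [load 425/550]
  300 → disc 4 (new)  [load 300/550]
  125 → disc 1  [load 550/550]
  125 → disc 2  [load 550/550]
  125 → disc 3  [load 550/550]
  125 → disc 4  [load 425/550]
  100 → disc 4  [load 525/550]
  100 → disc 5 (new)  [load 100/550]
  100 → disc 5  [load 200/550]
  75 → disc 5  [load 275/550]
5 discs opened.

5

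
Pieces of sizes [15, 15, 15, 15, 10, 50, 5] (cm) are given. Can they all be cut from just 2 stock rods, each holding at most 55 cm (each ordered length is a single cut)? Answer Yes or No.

Total = 125 cm; ⌈125/55⌉ = 3.
At least 3 stock rods are required, but only 2 are allowed.

No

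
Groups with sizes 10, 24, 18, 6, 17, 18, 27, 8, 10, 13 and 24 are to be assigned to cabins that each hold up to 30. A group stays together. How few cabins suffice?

7

Total = 27 + 24 + 24 + 18 + 18 + 17 + 13 + 10 + 10 + 8 + 6 = 175.
Lower bound: ⌈175/30⌉ = 6 cabins.
A packing using 7 cabins:
  cabin 1: 27 = 27
  cabin 2: 24 + 6 = 30
  cabin 3: 24 = 24
  cabin 4: 18 + 10 = 28
  cabin 5: 18 + 10 = 28
  cabin 6: 17 + 13 = 30
  cabin 7: 8 = 8
No arrangement into 6 cabins stays within capacity, so 7 is optimal.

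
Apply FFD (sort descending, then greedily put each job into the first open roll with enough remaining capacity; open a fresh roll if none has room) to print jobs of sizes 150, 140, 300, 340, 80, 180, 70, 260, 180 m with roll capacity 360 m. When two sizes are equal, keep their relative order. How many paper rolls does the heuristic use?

Sorted descending: 340, 300, 260, 180, 180, 150, 140, 80, 70.
  340 → roll 1 (new)  [load 340/360]
  300 → roll 2 (new)  [load 300/360]
  260 → roll 3 (new)  [load 260/360]
  180 → roll 4 (new)  [load 180/360]
  180 → roll 4  [load 360/360]
  150 → roll 5 (new)  [load 150/360]
  140 → roll 5  [load 290/360]
  80 → roll 3  [load 340/360]
  70 → roll 5  [load 360/360]
5 paper rolls opened.

5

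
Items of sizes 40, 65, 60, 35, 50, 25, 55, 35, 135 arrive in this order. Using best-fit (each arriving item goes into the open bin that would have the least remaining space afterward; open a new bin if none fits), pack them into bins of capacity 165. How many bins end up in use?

4

  40 → bin 1 (new)  [load 40/165]
  65 → bin 1  [load 105/165]
  60 → bin 1  [load 165/165]
  35 → bin 2 (new)  [load 35/165]
  50 → bin 2  [load 85/165]
  25 → bin 2  [load 110/165]
  55 → bin 2  [load 165/165]
  35 → bin 3 (new)  [load 35/165]
  135 → bin 4 (new)  [load 135/165]
4 bins opened.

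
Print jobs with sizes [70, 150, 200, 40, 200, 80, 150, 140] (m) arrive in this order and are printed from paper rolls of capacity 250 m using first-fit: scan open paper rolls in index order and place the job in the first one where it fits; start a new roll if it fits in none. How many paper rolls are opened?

5

  70 → roll 1 (new)  [load 70/250]
  150 → roll 1  [load 220/250]
  200 → roll 2 (new)  [load 200/250]
  40 → roll 2  [load 240/250]
  200 → roll 3 (new)  [load 200/250]
  80 → roll 4 (new)  [load 80/250]
  150 → roll 4  [load 230/250]
  140 → roll 5 (new)  [load 140/250]
5 paper rolls opened.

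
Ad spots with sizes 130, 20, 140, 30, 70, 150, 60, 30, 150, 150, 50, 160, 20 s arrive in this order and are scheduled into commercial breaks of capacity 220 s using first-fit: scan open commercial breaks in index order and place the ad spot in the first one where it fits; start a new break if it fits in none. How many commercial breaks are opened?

6

  130 → break 1 (new)  [load 130/220]
  20 → break 1  [load 150/220]
  140 → break 2 (new)  [load 140/220]
  30 → break 1  [load 180/220]
  70 → break 2  [load 210/220]
  150 → break 3 (new)  [load 150/220]
  60 → break 3  [load 210/220]
  30 → break 1  [load 210/220]
  150 → break 4 (new)  [load 150/220]
  150 → break 5 (new)  [load 150/220]
  50 → break 4  [load 200/220]
  160 → break 6 (new)  [load 160/220]
  20 → break 4  [load 220/220]
6 commercial breaks opened.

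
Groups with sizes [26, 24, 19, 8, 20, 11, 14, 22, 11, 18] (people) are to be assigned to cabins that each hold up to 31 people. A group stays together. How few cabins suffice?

7

Total = 26 + 24 + 22 + 20 + 19 + 18 + 14 + 11 + 11 + 8 = 173 people.
Lower bound: ⌈173/31⌉ = 6 cabins.
A packing using 7 cabins:
  cabin 1: 26 = 26
  cabin 2: 24 = 24
  cabin 3: 22 + 8 = 30
  cabin 4: 20 + 11 = 31
  cabin 5: 19 + 11 = 30
  cabin 6: 18 = 18
  cabin 7: 14 = 14
No arrangement into 6 cabins stays within capacity, so 7 is optimal.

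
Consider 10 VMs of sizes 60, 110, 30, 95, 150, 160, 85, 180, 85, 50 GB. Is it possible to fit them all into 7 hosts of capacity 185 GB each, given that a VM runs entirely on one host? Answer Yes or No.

A valid assignment using 6 hosts:
  host 1: 180 = 180
  host 2: 160 = 160
  host 3: 150 + 30 = 180
  host 4: 110 + 60 = 170
  host 5: 95 + 85 = 180
  host 6: 85 + 50 = 135
That uses only 6 ≤ 7, so 7 hosts are enough.

Yes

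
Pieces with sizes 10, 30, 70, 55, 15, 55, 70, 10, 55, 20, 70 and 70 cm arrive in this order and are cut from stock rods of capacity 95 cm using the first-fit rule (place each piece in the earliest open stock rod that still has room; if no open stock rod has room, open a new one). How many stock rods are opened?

7

  10 → stock rod 1 (new)  [load 10/95]
  30 → stock rod 1  [load 40/95]
  70 → stock rod 2 (new)  [load 70/95]
  55 → stock rod 1  [load 95/95]
  15 → stock rod 2  [load 85/95]
  55 → stock rod 3 (new)  [load 55/95]
  70 → stock rod 4 (new)  [load 70/95]
  10 → stock rod 2  [load 95/95]
  55 → stock rod 5 (new)  [load 55/95]
  20 → stock rod 3  [load 75/95]
  70 → stock rod 6 (new)  [load 70/95]
  70 → stock rod 7 (new)  [load 70/95]
7 stock rods opened.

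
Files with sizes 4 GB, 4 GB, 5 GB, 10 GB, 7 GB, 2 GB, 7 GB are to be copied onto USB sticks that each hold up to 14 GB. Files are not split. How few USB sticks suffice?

Total = 10 + 7 + 7 + 5 + 4 + 4 + 2 = 39 GB.
Lower bound: ⌈39/14⌉ = 3 USB sticks.
A packing using 3 USB sticks:
  USB stick 1: 10 + 4 = 14
  USB stick 2: 7 + 7 = 14
  USB stick 3: 5 + 4 + 2 = 11
This matches the lower bound, so 3 is optimal.

3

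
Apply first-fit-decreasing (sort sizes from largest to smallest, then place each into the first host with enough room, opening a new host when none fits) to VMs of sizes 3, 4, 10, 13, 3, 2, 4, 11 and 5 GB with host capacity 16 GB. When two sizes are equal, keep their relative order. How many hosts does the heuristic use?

Sorted descending: 13, 11, 10, 5, 4, 4, 3, 3, 2.
  13 → host 1 (new)  [load 13/16]
  11 → host 2 (new)  [load 11/16]
  10 → host 3 (new)  [load 10/16]
  5 → host 2  [load 16/16]
  4 → host 3  [load 14/16]
  4 → host 4 (new)  [load 4/16]
  3 → host 1  [load 16/16]
  3 → host 4  [load 7/16]
  2 → host 3  [load 16/16]
4 hosts opened.

4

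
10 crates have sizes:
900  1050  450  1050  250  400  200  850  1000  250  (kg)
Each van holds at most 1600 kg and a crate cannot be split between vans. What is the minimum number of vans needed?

5

Total = 1050 + 1050 + 1000 + 900 + 850 + 450 + 400 + 250 + 250 + 200 = 6400 kg.
Lower bound: ⌈6400/1600⌉ = 4 vans.
Also, 5 crates each exceed 800 kg, and no two of those can share a van, so at least 5 vans are needed.
A packing using 5 vans:
  van 1: 1050 + 450 = 1500
  van 2: 1050 + 400 = 1450
  van 3: 1000 + 250 + 250 = 1500
  van 4: 900 + 200 = 1100
  van 5: 850 = 850
This matches the lower bound, so 5 is optimal.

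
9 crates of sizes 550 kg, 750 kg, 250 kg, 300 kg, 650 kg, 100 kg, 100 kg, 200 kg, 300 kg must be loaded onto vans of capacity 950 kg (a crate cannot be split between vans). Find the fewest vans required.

Total = 750 + 650 + 550 + 300 + 300 + 250 + 200 + 100 + 100 = 3200 kg.
Lower bound: ⌈3200/950⌉ = 4 vans.
A packing using 4 vans:
  van 1: 750 + 200 = 950
  van 2: 650 + 300 = 950
  van 3: 550 + 300 + 100 = 950
  van 4: 250 + 100 = 350
This matches the lower bound, so 4 is optimal.

4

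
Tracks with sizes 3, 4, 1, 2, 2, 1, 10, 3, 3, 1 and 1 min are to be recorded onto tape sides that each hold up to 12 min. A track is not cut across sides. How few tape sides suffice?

Total = 10 + 4 + 3 + 3 + 3 + 2 + 2 + 1 + 1 + 1 + 1 = 31 min.
Lower bound: ⌈31/12⌉ = 3 tape sides.
A packing using 3 tape sides:
  side 1: 10 + 2 = 12
  side 2: 4 + 3 + 3 + 2 = 12
  side 3: 3 + 1 + 1 + 1 + 1 = 7
This matches the lower bound, so 3 is optimal.

3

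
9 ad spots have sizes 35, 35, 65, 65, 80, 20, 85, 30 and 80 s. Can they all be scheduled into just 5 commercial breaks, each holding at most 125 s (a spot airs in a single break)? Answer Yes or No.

Yes

A valid assignment using 5 commercial breaks:
  break 1: 85 + 35 = 120
  break 2: 80 + 35 = 115
  break 3: 80 + 30 = 110
  break 4: 65 + 20 = 85
  break 5: 65 = 65
Every load is within 125 s, so 5 commercial breaks suffice.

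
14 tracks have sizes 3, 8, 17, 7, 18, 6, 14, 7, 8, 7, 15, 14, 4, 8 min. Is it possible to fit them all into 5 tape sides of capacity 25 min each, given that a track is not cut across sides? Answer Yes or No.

No

Total = 136 min; ⌈136/25⌉ = 6.
At least 6 tape sides are required, but only 5 are allowed.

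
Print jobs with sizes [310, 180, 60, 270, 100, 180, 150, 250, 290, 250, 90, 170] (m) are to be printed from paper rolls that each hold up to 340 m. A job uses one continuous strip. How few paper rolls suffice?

8

Total = 310 + 290 + 270 + 250 + 250 + 180 + 180 + 170 + 150 + 100 + 90 + 60 = 2300 m.
Lower bound: ⌈2300/340⌉ = 7 paper rolls.
A packing using 8 paper rolls:
  roll 1: 310 = 310
  roll 2: 290 = 290
  roll 3: 270 + 60 = 330
  roll 4: 250 + 90 = 340
  roll 5: 250 = 250
  roll 6: 180 + 150 = 330
  roll 7: 180 + 100 = 280
  roll 8: 170 = 170
No arrangement into 7 paper rolls stays within capacity, so 8 is optimal.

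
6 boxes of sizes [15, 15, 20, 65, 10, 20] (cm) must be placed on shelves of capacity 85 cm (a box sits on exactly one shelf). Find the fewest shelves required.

Total = 65 + 20 + 20 + 15 + 15 + 10 = 145 cm.
Lower bound: ⌈145/85⌉ = 2 shelves.
A packing using 2 shelves:
  shelf 1: 65 + 20 = 85
  shelf 2: 20 + 15 + 15 + 10 = 60
This matches the lower bound, so 2 is optimal.

2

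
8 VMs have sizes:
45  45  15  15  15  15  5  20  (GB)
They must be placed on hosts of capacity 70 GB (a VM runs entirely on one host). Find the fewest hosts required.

3

Total = 45 + 45 + 20 + 15 + 15 + 15 + 15 + 5 = 175 GB.
Lower bound: ⌈175/70⌉ = 3 hosts.
A packing using 3 hosts:
  host 1: 45 + 20 + 5 = 70
  host 2: 45 + 15 = 60
  host 3: 15 + 15 + 15 = 45
This matches the lower bound, so 3 is optimal.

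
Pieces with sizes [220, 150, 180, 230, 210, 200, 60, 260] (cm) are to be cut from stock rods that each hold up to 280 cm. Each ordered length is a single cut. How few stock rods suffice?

7

Total = 260 + 230 + 220 + 210 + 200 + 180 + 150 + 60 = 1510 cm.
Lower bound: ⌈1510/280⌉ = 6 stock rods.
Also, 7 pieces each exceed 140 cm, and no two of those can share a stock rod, so at least 7 stock rods are needed.
A packing using 7 stock rods:
  stock rod 1: 260 = 260
  stock rod 2: 230 = 230
  stock rod 3: 220 + 60 = 280
  stock rod 4: 210 = 210
  stock rod 5: 200 = 200
  stock rod 6: 180 = 180
  stock rod 7: 150 = 150
This matches the lower bound, so 7 is optimal.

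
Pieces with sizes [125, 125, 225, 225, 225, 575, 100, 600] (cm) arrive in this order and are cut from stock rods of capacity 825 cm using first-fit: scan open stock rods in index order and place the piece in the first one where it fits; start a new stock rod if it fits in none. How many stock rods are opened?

3

  125 → stock rod 1 (new)  [load 125/825]
  125 → stock rod 1  [load 250/825]
  225 → stock rod 1  [load 475/825]
  225 → stock rod 1  [load 700/825]
  225 → stock rod 2 (new)  [load 225/825]
  575 → stock rod 2  [load 800/825]
  100 → stock rod 1  [load 800/825]
  600 → stock rod 3 (new)  [load 600/825]
3 stock rods opened.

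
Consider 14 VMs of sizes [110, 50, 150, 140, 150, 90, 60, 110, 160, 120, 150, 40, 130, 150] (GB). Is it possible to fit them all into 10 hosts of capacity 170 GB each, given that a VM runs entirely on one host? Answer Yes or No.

No

Total = 1610 GB; ⌈1610/170⌉ = 10.
11 VMs each exceed half the capacity and cannot share a host, forcing at least 11 hosts.
At least 11 hosts are required, but only 10 are allowed.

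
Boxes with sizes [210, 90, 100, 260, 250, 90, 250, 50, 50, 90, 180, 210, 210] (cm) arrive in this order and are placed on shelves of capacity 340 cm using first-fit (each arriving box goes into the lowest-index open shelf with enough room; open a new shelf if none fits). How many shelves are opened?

  210 → shelf 1 (new)  [load 210/340]
  90 → shelf 1  [load 300/340]
  100 → shelf 2 (new)  [load 100/340]
  260 → shelf 3 (new)  [load 260/340]
  250 → shelf 4 (new)  [load 250/340]
  90 → shelf 2  [load 190/340]
  250 → shelf 5 (new)  [load 250/340]
  50 → shelf 2  [load 240/340]
  50 → shelf 2  [load 290/340]
  90 → shelf 4  [load 340/340]
  180 → shelf 6 (new)  [load 180/340]
  210 → shelf 7 (new)  [load 210/340]
  210 → shelf 8 (new)  [load 210/340]
8 shelves opened.

8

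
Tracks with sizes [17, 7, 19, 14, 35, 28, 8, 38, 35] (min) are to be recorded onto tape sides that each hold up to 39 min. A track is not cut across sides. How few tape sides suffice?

6

Total = 38 + 35 + 35 + 28 + 19 + 17 + 14 + 8 + 7 = 201 min.
Lower bound: ⌈201/39⌉ = 6 tape sides.
A packing using 6 tape sides:
  side 1: 38 = 38
  side 2: 35 = 35
  side 3: 35 = 35
  side 4: 28 + 8 = 36
  side 5: 19 + 17 = 36
  side 6: 14 + 7 = 21
This matches the lower bound, so 6 is optimal.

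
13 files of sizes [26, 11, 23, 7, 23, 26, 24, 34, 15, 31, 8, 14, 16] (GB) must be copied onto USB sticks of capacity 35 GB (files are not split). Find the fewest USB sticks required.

Total = 34 + 31 + 26 + 26 + 24 + 23 + 23 + 16 + 15 + 14 + 11 + 8 + 7 = 258 GB.
Lower bound: ⌈258/35⌉ = 8 USB sticks.
A packing using 9 USB sticks:
  USB stick 1: 34 = 34
  USB stick 2: 31 = 31
  USB stick 3: 26 + 8 = 34
  USB stick 4: 26 + 7 = 33
  USB stick 5: 24 + 11 = 35
  USB stick 6: 23 = 23
  USB stick 7: 23 = 23
  USB stick 8: 16 + 15 = 31
  USB stick 9: 14 = 14
No arrangement into 8 USB sticks stays within capacity, so 9 is optimal.

9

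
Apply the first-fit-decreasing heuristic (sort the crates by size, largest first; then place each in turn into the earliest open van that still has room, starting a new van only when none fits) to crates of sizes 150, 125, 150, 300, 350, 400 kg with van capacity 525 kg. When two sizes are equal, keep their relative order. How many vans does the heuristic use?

Sorted descending: 400, 350, 300, 150, 150, 125.
  400 → van 1 (new)  [load 400/525]
  350 → van 2 (new)  [load 350/525]
  300 → van 3 (new)  [load 300/525]
  150 → van 2  [load 500/525]
  150 → van 3  [load 450/525]
  125 → van 1  [load 525/525]
3 vans opened.

3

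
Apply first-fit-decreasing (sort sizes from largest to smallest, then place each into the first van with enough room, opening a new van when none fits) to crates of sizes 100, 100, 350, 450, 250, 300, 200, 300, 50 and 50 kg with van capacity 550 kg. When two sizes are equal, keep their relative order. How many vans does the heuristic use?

Sorted descending: 450, 350, 300, 300, 250, 200, 100, 100, 50, 50.
  450 → van 1 (new)  [load 450/550]
  350 → van 2 (new)  [load 350/550]
  300 → van 3 (new)  [load 300/550]
  300 → van 4 (new)  [load 300/550]
  250 → van 3  [load 550/550]
  200 → van 2  [load 550/550]
  100 → van 1  [load 550/550]
  100 → van 4  [load 400/550]
  50 → van 4  [load 450/550]
  50 → van 4  [load 500/550]
4 vans opened.

4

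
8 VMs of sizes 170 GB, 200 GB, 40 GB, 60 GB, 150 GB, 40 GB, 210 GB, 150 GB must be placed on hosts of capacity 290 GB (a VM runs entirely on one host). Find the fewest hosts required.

Total = 210 + 200 + 170 + 150 + 150 + 60 + 40 + 40 = 1020 GB.
Lower bound: ⌈1020/290⌉ = 4 hosts.
Also, 5 VMs each exceed 145 GB, and no two of those can share a host, so at least 5 hosts are needed.
A packing using 5 hosts:
  host 1: 210 + 60 = 270
  host 2: 200 + 40 + 40 = 280
  host 3: 170 = 170
  host 4: 150 = 150
  host 5: 150 = 150
This matches the lower bound, so 5 is optimal.

5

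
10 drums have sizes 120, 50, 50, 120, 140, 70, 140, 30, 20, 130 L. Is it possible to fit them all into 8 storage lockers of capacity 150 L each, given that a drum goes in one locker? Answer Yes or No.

A valid assignment using 7 storage lockers:
  locker 1: 140 = 140
  locker 2: 140 = 140
  locker 3: 130 + 20 = 150
  locker 4: 120 + 30 = 150
  locker 5: 120 = 120
  locker 6: 70 + 50 = 120
  locker 7: 50 = 50
That uses only 7 ≤ 8, so 8 storage lockers are enough.

Yes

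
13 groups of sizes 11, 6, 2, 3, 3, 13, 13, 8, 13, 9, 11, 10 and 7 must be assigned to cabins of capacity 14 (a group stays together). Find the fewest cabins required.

Total = 13 + 13 + 13 + 11 + 11 + 10 + 9 + 8 + 7 + 6 + 3 + 3 + 2 = 109.
Lower bound: ⌈109/14⌉ = 8 cabins.
A packing using 9 cabins:
  cabin 1: 13 = 13
  cabin 2: 13 = 13
  cabin 3: 13 = 13
  cabin 4: 11 + 3 = 14
  cabin 5: 11 + 3 = 14
  cabin 6: 10 + 2 = 12
  cabin 7: 9 = 9
  cabin 8: 8 + 6 = 14
  cabin 9: 7 = 7
No arrangement into 8 cabins stays within capacity, so 9 is optimal.

9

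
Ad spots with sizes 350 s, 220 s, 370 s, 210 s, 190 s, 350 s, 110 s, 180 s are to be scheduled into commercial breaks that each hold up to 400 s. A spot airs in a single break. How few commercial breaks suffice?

Total = 370 + 350 + 350 + 220 + 210 + 190 + 180 + 110 = 1980 s.
Lower bound: ⌈1980/400⌉ = 5 commercial breaks.
A packing using 6 commercial breaks:
  break 1: 370 = 370
  break 2: 350 = 350
  break 3: 350 = 350
  break 4: 220 + 180 = 400
  break 5: 210 + 190 = 400
  break 6: 110 = 110
No arrangement into 5 commercial breaks stays within capacity, so 6 is optimal.

6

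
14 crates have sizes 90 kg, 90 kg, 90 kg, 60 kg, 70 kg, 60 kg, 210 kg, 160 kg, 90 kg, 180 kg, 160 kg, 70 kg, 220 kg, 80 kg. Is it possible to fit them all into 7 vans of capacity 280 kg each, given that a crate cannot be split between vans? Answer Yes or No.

A valid assignment using 7 vans:
  van 1: 220 + 60 = 280
  van 2: 210 + 70 = 280
  van 3: 180 + 90 = 270
  van 4: 160 + 90 = 250
  van 5: 160 + 90 = 250
  van 6: 90 + 80 + 70 = 240
  van 7: 60 = 60
Every load is within 280 kg, so 7 vans suffice.

Yes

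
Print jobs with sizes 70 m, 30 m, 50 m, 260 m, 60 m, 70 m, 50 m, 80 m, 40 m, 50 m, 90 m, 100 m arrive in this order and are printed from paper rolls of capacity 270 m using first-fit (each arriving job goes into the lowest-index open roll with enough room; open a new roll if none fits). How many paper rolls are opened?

4

  70 → roll 1 (new)  [load 70/270]
  30 → roll 1  [load 100/270]
  50 → roll 1  [load 150/270]
  260 → roll 2 (new)  [load 260/270]
  60 → roll 1  [load 210/270]
  70 → roll 3 (new)  [load 70/270]
  50 → roll 1  [load 260/270]
  80 → roll 3  [load 150/270]
  40 → roll 3  [load 190/270]
  50 → roll 3  [load 240/270]
  90 → roll 4 (new)  [load 90/270]
  100 → roll 4  [load 190/270]
4 paper rolls opened.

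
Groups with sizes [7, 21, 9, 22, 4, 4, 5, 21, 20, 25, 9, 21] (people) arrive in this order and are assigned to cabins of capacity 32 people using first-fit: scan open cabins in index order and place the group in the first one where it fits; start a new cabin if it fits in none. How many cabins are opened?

6

  7 → cabin 1 (new)  [load 7/32]
  21 → cabin 1  [load 28/32]
  9 → cabin 2 (new)  [load 9/32]
  22 → cabin 2  [load 31/32]
  4 → cabin 1  [load 32/32]
  4 → cabin 3 (new)  [load 4/32]
  5 → cabin 3  [load 9/32]
  21 → cabin 3  [load 30/32]
  20 → cabin 4 (new)  [load 20/32]
  25 → cabin 5 (new)  [load 25/32]
  9 → cabin 4  [load 29/32]
  21 → cabin 6 (new)  [load 21/32]
6 cabins opened.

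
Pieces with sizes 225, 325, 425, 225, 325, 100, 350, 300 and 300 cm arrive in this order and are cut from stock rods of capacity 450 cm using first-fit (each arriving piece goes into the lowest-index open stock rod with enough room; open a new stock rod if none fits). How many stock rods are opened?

  225 → stock rod 1 (new)  [load 225/450]
  325 → stock rod 2 (new)  [load 325/450]
  425 → stock rod 3 (new)  [load 425/450]
  225 → stock rod 1  [load 450/450]
  325 → stock rod 4 (new)  [load 325/450]
  100 → stock rod 2  [load 425/450]
  350 → stock rod 5 (new)  [load 350/450]
  300 → stock rod 6 (new)  [load 300/450]
  300 → stock rod 7 (new)  [load 300/450]
7 stock rods opened.

7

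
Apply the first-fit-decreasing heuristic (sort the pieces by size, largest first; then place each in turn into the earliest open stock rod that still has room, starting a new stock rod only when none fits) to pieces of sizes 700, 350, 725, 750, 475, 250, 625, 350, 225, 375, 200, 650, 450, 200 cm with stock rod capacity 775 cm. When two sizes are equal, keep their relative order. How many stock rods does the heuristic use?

Sorted descending: 750, 725, 700, 650, 625, 475, 450, 375, 350, 350, 250, 225, 200, 200.
  750 → stock rod 1 (new)  [load 750/775]
  725 → stock rod 2 (new)  [load 725/775]
  700 → stock rod 3 (new)  [load 700/775]
  650 → stock rod 4 (new)  [load 650/775]
  625 → stock rod 5 (new)  [load 625/775]
  475 → stock rod 6 (new)  [load 475/775]
  450 → stock rod 7 (new)  [load 450/775]
  375 → stock rod 8 (new)  [load 375/775]
  350 → stock rod 8  [load 725/775]
  350 → stock rod 9 (new)  [load 350/775]
  250 → stock rod 6  [load 725/775]
  225 → stock rod 7  [load 675/775]
  200 → stock rod 9  [load 550/775]
  200 → stock rod 9  [load 750/775]
9 stock rods opened.

9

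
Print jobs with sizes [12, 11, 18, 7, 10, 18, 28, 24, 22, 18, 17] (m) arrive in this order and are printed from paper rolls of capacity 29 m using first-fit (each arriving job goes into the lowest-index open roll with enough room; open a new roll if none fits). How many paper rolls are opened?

  12 → roll 1 (new)  [load 12/29]
  11 → roll 1  [load 23/29]
  18 → roll 2 (new)  [load 18/29]
  7 → roll 2  [load 25/29]
  10 → roll 3 (new)  [load 10/29]
  18 → roll 3  [load 28/29]
  28 → roll 4 (new)  [load 28/29]
  24 → roll 5 (new)  [load 24/29]
  22 → roll 6 (new)  [load 22/29]
  18 → roll 7 (new)  [load 18/29]
  17 → roll 8 (new)  [load 17/29]
8 paper rolls opened.

8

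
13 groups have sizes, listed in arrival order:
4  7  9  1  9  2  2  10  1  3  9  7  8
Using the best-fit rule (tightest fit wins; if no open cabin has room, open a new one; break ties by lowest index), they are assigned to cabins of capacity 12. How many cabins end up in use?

7

  4 → cabin 1 (new)  [load 4/12]
  7 → cabin 1  [load 11/12]
  9 → cabin 2 (new)  [load 9/12]
  1 → cabin 1  [load 12/12]
  9 → cabin 3 (new)  [load 9/12]
  2 → cabin 2  [load 11/12]
  2 → cabin 3  [load 11/12]
  10 → cabin 4 (new)  [load 10/12]
  1 → cabin 2  [load 12/12]
  3 → cabin 5 (new)  [load 3/12]
  9 → cabin 5  [load 12/12]
  7 → cabin 6 (new)  [load 7/12]
  8 → cabin 7 (new)  [load 8/12]
7 cabins opened.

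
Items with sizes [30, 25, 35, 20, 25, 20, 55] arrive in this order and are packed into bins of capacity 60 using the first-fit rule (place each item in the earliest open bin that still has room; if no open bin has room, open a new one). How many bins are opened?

4

  30 → bin 1 (new)  [load 30/60]
  25 → bin 1  [load 55/60]
  35 → bin 2 (new)  [load 35/60]
  20 → bin 2  [load 55/60]
  25 → bin 3 (new)  [load 25/60]
  20 → bin 3  [load 45/60]
  55 → bin 4 (new)  [load 55/60]
4 bins opened.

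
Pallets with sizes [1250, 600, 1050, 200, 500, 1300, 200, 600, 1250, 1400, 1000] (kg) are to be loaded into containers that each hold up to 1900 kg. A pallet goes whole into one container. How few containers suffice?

Total = 1400 + 1300 + 1250 + 1250 + 1050 + 1000 + 600 + 600 + 500 + 200 + 200 = 9350 kg.
Lower bound: ⌈9350/1900⌉ = 5 containers.
Also, 6 pallets each exceed 950 kg, and no two of those can share a container, so at least 6 containers are needed.
A packing using 6 containers:
  container 1: 1400 + 500 = 1900
  container 2: 1300 + 600 = 1900
  container 3: 1250 + 600 = 1850
  container 4: 1250 + 200 + 200 = 1650
  container 5: 1050 = 1050
  container 6: 1000 = 1000
This matches the lower bound, so 6 is optimal.

6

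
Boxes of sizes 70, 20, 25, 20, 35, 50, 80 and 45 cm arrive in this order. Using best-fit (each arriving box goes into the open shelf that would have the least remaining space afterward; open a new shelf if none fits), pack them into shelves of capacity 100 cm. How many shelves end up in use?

  70 → shelf 1 (new)  [load 70/100]
  20 → shelf 1  [load 90/100]
  25 → shelf 2 (new)  [load 25/100]
  20 → shelf 2  [load 45/100]
  35 → shelf 2  [load 80/100]
  50 → shelf 3 (new)  [load 50/100]
  80 → shelf 4 (new)  [load 80/100]
  45 → shelf 3  [load 95/100]
4 shelves opened.

4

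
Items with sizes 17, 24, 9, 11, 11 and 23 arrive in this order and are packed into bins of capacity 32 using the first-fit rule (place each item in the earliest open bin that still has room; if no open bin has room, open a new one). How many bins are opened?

4

  17 → bin 1 (new)  [load 17/32]
  24 → bin 2 (new)  [load 24/32]
  9 → bin 1  [load 26/32]
  11 → bin 3 (new)  [load 11/32]
  11 → bin 3  [load 22/32]
  23 → bin 4 (new)  [load 23/32]
4 bins opened.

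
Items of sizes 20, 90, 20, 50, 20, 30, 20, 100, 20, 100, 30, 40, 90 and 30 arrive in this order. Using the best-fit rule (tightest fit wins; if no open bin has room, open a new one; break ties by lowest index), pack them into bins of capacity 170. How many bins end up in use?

  20 → bin 1 (new)  [load 20/170]
  90 → bin 1  [load 110/170]
  20 → bin 1  [load 130/170]
  50 → bin 2 (new)  [load 50/170]
  20 → bin 1  [load 150/170]
  30 → bin 2  [load 80/170]
  20 → bin 1  [load 170/170]
  100 → bin 3 (new)  [load 100/170]
  20 → bin 3  [load 120/170]
  100 → bin 4 (new)  [load 100/170]
  30 → bin 3  [load 150/170]
  40 → bin 4  [load 140/170]
  90 → bin 2  [load 170/170]
  30 → bin 4  [load 170/170]
4 bins opened.

4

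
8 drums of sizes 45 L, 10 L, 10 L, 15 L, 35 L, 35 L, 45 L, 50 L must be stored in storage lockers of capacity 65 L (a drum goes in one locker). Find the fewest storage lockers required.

Total = 50 + 45 + 45 + 35 + 35 + 15 + 10 + 10 = 245 L.
Lower bound: ⌈245/65⌉ = 4 storage lockers.
Also, 5 drums each exceed 65/2 L, and no two of those can share a locker, so at least 5 storage lockers are needed.
A packing using 5 storage lockers:
  locker 1: 50 + 15 = 65
  locker 2: 45 + 10 + 10 = 65
  locker 3: 45 = 45
  locker 4: 35 = 35
  locker 5: 35 = 35
This matches the lower bound, so 5 is optimal.

5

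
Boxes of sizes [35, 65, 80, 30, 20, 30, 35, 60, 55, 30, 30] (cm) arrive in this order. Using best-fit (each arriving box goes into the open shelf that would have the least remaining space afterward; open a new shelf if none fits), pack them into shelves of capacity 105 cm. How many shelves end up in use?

5

  35 → shelf 1 (new)  [load 35/105]
  65 → shelf 1  [load 100/105]
  80 → shelf 2 (new)  [load 80/105]
  30 → shelf 3 (new)  [load 30/105]
  20 → shelf 2  [load 100/105]
  30 → shelf 3  [load 60/105]
  35 → shelf 3  [load 95/105]
  60 → shelf 4 (new)  [load 60/105]
  55 → shelf 5 (new)  [load 55/105]
  30 → shelf 4  [load 90/105]
  30 → shelf 5  [load 85/105]
5 shelves opened.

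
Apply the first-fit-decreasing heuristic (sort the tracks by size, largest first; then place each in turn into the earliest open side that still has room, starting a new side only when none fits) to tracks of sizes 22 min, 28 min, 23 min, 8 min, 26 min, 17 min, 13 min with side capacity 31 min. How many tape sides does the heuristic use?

Sorted descending: 28, 26, 23, 22, 17, 13, 8.
  28 → side 1 (new)  [load 28/31]
  26 → side 2 (new)  [load 26/31]
  23 → side 3 (new)  [load 23/31]
  22 → side 4 (new)  [load 22/31]
  17 → side 5 (new)  [load 17/31]
  13 → side 5  [load 30/31]
  8 → side 3  [load 31/31]
5 tape sides opened.

5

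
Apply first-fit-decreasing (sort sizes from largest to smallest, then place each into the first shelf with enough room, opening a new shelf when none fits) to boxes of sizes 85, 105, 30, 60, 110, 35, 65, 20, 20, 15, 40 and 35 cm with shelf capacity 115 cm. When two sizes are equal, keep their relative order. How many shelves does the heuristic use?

Sorted descending: 110, 105, 85, 65, 60, 40, 35, 35, 30, 20, 20, 15.
  110 → shelf 1 (new)  [load 110/115]
  105 → shelf 2 (new)  [load 105/115]
  85 → shelf 3 (new)  [load 85/115]
  65 → shelf 4 (new)  [load 65/115]
  60 → shelf 5 (new)  [load 60/115]
  40 → shelf 4  [load 105/115]
  35 → shelf 5  [load 95/115]
  35 → shelf 6 (new)  [load 35/115]
  30 → shelf 3  [load 115/115]
  20 → shelf 5  [load 115/115]
  20 → shelf 6  [load 55/115]
  15 → shelf 6  [load 70/115]
6 shelves opened.

6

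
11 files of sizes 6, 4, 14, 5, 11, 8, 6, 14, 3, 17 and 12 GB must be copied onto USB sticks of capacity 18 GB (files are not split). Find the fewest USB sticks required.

Total = 17 + 14 + 14 + 12 + 11 + 8 + 6 + 6 + 5 + 4 + 3 = 100 GB.
Lower bound: ⌈100/18⌉ = 6 USB sticks.
A packing using 6 USB sticks:
  USB stick 1: 17 = 17
  USB stick 2: 14 + 4 = 18
  USB stick 3: 14 + 3 = 17
  USB stick 4: 12 + 6 = 18
  USB stick 5: 11 + 6 = 17
  USB stick 6: 8 + 5 = 13
This matches the lower bound, so 6 is optimal.

6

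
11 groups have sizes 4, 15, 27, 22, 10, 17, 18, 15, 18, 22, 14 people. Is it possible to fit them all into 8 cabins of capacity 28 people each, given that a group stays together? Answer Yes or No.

Total = 182 people; ⌈182/28⌉ = 7.
8 groups each exceed half the capacity and cannot share a cabin, forcing at least 8 cabins.
The bound of 8 does not rule out 8, but exhaustive search shows no assignment into 8 cabins of capacity 28 people exists — the minimum is 9.

No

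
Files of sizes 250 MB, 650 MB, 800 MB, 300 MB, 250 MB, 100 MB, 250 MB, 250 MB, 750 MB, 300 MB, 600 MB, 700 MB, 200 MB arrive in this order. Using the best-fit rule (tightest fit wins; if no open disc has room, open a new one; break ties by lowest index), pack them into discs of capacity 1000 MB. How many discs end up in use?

  250 → disc 1 (new)  [load 250/1000]
  650 → disc 1  [load 900/1000]
  800 → disc 2 (new)  [load 800/1000]
  300 → disc 3 (new)  [load 300/1000]
  250 → disc 3  [load 550/1000]
  100 → disc 1  [load 1000/1000]
  250 → disc 3  [load 800/1000]
  250 → disc 4 (new)  [load 250/1000]
  750 → disc 4  [load 1000/1000]
  300 → disc 5 (new)  [load 300/1000]
  600 → disc 5  [load 900/1000]
  700 → disc 6 (new)  [load 700/1000]
  200 → disc 2  [load 1000/1000]
6 discs opened.

6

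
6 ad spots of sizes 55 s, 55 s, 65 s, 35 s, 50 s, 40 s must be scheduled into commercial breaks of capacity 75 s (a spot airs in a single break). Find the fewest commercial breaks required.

Total = 65 + 55 + 55 + 50 + 40 + 35 = 300 s.
Lower bound: ⌈300/75⌉ = 4 commercial breaks.
Also, 5 ad spots each exceed 75/2 s, and no two of those can share a break, so at least 5 commercial breaks are needed.
A packing using 5 commercial breaks:
  break 1: 65 = 65
  break 2: 55 = 55
  break 3: 55 = 55
  break 4: 50 = 50
  break 5: 40 + 35 = 75
This matches the lower bound, so 5 is optimal.

5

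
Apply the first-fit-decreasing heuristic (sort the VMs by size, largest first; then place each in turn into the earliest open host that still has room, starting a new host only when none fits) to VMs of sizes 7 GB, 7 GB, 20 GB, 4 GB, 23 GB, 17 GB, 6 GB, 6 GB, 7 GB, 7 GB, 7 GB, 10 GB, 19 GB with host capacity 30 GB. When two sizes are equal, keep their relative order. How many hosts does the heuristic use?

Sorted descending: 23, 20, 19, 17, 10, 7, 7, 7, 7, 7, 6, 6, 4.
  23 → host 1 (new)  [load 23/30]
  20 → host 2 (new)  [load 20/30]
  19 → host 3 (new)  [load 19/30]
  17 → host 4 (new)  [load 17/30]
  10 → host 2  [load 30/30]
  7 → host 1  [load 30/30]
  7 → host 3  [load 26/30]
  7 → host 4  [load 24/30]
  7 → host 5 (new)  [load 7/30]
  7 → host 5  [load 14/30]
  6 → host 4  [load 30/30]
  6 → host 5  [load 20/30]
  4 → host 3  [load 30/30]
5 hosts opened.

5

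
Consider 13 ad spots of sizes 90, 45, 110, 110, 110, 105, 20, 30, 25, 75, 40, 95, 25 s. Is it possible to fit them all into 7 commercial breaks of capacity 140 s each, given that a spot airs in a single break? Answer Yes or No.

Yes

A valid assignment using 7 commercial breaks:
  break 1: 110 + 30 = 140
  break 2: 110 + 25 = 135
  break 3: 110 + 25 = 135
  break 4: 105 + 20 = 125
  break 5: 95 + 45 = 140
  break 6: 90 + 40 = 130
  break 7: 75 = 75
Every load is within 140 s, so 7 commercial breaks suffice.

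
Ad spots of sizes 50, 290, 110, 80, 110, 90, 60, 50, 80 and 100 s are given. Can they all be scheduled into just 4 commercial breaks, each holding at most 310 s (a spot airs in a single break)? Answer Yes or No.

A valid assignment using 4 commercial breaks:
  break 1: 290 = 290
  break 2: 110 + 110 + 90 = 310
  break 3: 100 + 80 + 80 + 50 = 310
  break 4: 60 + 50 = 110
Every load is within 310 s, so 4 commercial breaks suffice.

Yes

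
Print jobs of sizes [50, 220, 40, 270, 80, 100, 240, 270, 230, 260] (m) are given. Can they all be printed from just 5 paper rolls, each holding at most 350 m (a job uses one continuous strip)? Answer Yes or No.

No

Total = 1760 m; ⌈1760/350⌉ = 6.
At least 6 paper rolls are required, but only 5 are allowed.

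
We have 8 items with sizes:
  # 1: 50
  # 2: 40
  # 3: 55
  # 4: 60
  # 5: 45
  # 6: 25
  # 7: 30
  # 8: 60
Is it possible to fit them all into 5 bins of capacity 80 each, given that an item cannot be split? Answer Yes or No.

Total = 365; ⌈365/80⌉ = 5.
The bound of 5 does not rule out 5, but exhaustive search shows no assignment into 5 bins of capacity 80 exists — the minimum is 6.

No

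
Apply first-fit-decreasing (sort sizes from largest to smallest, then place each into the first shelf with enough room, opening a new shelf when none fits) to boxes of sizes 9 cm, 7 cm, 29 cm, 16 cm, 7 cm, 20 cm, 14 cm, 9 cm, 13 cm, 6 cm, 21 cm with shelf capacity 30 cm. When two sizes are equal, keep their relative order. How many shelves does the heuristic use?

Sorted descending: 29, 21, 20, 16, 14, 13, 9, 9, 7, 7, 6.
  29 → shelf 1 (new)  [load 29/30]
  21 → shelf 2 (new)  [load 21/30]
  20 → shelf 3 (new)  [load 20/30]
  16 → shelf 4 (new)  [load 16/30]
  14 → shelf 4  [load 30/30]
  13 → shelf 5 (new)  [load 13/30]
  9 → shelf 2  [load 30/30]
  9 → shelf 3  [load 29/30]
  7 → shelf 5  [load 20/30]
  7 → shelf 5  [load 27/30]
  6 → shelf 6 (new)  [load 6/30]
6 shelves opened.

6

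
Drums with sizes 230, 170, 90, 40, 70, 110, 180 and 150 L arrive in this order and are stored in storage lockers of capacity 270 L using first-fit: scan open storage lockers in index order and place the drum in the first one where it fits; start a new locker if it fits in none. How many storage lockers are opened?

5

  230 → locker 1 (new)  [load 230/270]
  170 → locker 2 (new)  [load 170/270]
  90 → locker 2  [load 260/270]
  40 → locker 1  [load 270/270]
  70 → locker 3 (new)  [load 70/270]
  110 → locker 3  [load 180/270]
  180 → locker 4 (new)  [load 180/270]
  150 → locker 5 (new)  [load 150/270]
5 storage lockers opened.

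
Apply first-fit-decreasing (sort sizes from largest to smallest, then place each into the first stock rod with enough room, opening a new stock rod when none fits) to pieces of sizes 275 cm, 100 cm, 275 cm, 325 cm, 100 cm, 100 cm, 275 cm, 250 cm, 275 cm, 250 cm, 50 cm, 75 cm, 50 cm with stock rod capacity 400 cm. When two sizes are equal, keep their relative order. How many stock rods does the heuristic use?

7

Sorted descending: 325, 275, 275, 275, 275, 250, 250, 100, 100, 100, 75, 50, 50.
  325 → stock rod 1 (new)  [load 325/400]
  275 → stock rod 2 (new)  [load 275/400]
  275 → stock rod 3 (new)  [load 275/400]
  275 → stock rod 4 (new)  [load 275/400]
  275 → stock rod 5 (new)  [load 275/400]
  250 → stock rod 6 (new)  [load 250/400]
  250 → stock rod 7 (new)  [load 250/400]
  100 → stock rod 2  [load 375/400]
  100 → stock rod 3  [load 375/400]
  100 → stock rod 4  [load 375/400]
  75 → stock rod 1  [load 400/400]
  50 → stock rod 5  [load 325/400]
  50 → stock rod 5  [load 375/400]
7 stock rods opened.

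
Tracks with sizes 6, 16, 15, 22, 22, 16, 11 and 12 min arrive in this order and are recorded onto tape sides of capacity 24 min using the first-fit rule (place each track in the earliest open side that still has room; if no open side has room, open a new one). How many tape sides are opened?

  6 → side 1 (new)  [load 6/24]
  16 → side 1  [load 22/24]
  15 → side 2 (new)  [load 15/24]
  22 → side 3 (new)  [load 22/24]
  22 → side 4 (new)  [load 22/24]
  16 → side 5 (new)  [load 16/24]
  11 → side 6 (new)  [load 11/24]
  12 → side 6  [load 23/24]
6 tape sides opened.

6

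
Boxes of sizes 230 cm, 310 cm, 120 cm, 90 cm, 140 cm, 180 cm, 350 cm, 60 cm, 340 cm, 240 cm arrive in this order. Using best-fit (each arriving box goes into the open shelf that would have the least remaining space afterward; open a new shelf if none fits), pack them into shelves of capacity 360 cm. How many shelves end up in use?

  230 → shelf 1 (new)  [load 230/360]
  310 → shelf 2 (new)  [load 310/360]
  120 → shelf 1  [load 350/360]
  90 → shelf 3 (new)  [load 90/360]
  140 → shelf 3  [load 230/360]
  180 → shelf 4 (new)  [load 180/360]
  350 → shelf 5 (new)  [load 350/360]
  60 → shelf 3  [load 290/360]
  340 → shelf 6 (new)  [load 340/360]
  240 → shelf 7 (new)  [load 240/360]
7 shelves opened.

7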